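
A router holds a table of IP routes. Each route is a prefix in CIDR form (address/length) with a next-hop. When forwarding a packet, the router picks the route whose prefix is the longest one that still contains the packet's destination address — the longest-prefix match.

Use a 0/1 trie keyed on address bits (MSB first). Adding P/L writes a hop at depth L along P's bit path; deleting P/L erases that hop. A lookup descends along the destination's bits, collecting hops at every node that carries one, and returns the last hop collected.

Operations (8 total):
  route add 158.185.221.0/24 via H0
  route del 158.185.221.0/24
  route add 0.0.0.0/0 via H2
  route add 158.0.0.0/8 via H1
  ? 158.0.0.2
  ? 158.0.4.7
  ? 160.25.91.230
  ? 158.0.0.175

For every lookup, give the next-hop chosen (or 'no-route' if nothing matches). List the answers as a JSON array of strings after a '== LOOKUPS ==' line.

Process each operation:
  add 158.185.221.0/24 -> H0 at depth 24
  - 158.185.221.0/24 clear@24
  add 0.0.0.0/0 -> H2 at depth 0
  add 158.0.0.0/8 -> H1 at depth 8
  lookup 158.0.0.2: bits 10011110 walk d0:H2→d1:-→d2:-→d3:-→d4:-→d5:-→d6:-→d7:-→d8:H1 -> H1
  lookup 158.0.4.7: bits 10011110 walk d0:H2→d1:-→d2:-→d3:-→d4:-→d5:-→d6:-→d7:-→d8:H1 -> H1
  lookup 160.25.91.230: bits 10 walk d0:H2→d1:-→d2:- -> H2
  lookup 158.0.0.175: bits 10011110 walk d0:H2→d1:-→d2:-→d3:-→d4:-→d5:-→d6:-→d7:-→d8:H1 -> H1

== LOOKUPS ==
["H1","H1","H2","H1"]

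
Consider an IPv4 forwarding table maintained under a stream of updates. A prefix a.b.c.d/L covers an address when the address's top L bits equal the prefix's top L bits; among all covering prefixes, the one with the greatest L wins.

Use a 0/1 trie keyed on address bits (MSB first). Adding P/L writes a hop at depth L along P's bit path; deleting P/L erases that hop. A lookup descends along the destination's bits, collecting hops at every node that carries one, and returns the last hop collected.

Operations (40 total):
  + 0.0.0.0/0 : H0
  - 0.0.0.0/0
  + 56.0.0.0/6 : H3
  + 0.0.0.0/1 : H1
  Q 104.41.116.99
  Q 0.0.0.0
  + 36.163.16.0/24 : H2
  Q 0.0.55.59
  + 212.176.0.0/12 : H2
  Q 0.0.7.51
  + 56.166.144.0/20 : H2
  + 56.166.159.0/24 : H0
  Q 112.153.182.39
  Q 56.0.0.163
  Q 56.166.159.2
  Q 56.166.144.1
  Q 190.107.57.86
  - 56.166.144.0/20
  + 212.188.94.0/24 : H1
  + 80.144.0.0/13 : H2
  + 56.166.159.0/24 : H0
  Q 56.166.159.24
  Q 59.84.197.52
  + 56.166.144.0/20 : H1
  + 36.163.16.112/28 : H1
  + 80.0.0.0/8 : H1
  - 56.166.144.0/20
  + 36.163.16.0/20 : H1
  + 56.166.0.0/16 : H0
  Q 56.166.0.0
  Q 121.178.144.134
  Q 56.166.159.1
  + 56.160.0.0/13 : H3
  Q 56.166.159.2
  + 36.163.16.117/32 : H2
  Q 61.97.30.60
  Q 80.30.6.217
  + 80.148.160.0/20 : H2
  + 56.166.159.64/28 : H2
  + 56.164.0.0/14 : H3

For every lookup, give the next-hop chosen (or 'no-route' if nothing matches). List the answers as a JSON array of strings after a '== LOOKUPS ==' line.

Trace:
  + 0.0.0.0/0 (H0) depth=0
  del 0.0.0.0/0 (clear depth 0)
  + 56.0.0.0/6 (H3) depth=6
  + 0.0.0.0/1 (H1) depth=1
  lookup 104.41.116.99: bits 0 walk d0:-→d1:H1 -> H1
  lookup 0.0.0.0: bits 00 walk d0:-→d1:H1→d2:- -> H1
  + 36.163.16.0/24 (H2) depth=24
  lookup 0.0.55.59: bits 00 walk d0:-→d1:H1→d2:- -> H1
  + 212.176.0.0/12 (H2) depth=12
  lookup 0.0.7.51: bits 00 walk d0:-→d1:H1→d2:- -> H1
  + 56.166.144.0/20 (H2) depth=20
  + 56.166.159.0/24 (H0) depth=24
  lookup 112.153.182.39: bits 0 walk d0:-→d1:H1 -> H1
  lookup 56.0.0.163: bits 00111000 walk d0:-→d1:H1→d2:-→d3:-→d4:-→d5:-→d6:H3→d7:-→d8:- -> H3
  lookup 56.166.159.2: bits 001110001010011010011111 walk d0:-→d1:H1→d2:-→d3:-→d4:-→d5:-→d6:H3→d7:-→d8:-→d9:-→d10:-→d11:-→d12:-→d13:-→d14:-→d15:-→d16:-→d17:-→d18:-→d19:-→d20:H2→d21:-→d22:-→d23:-→d24:H0 -> H0
  lookup 56.166.144.1: bits 00111000101001101001 walk d0:-→d1:H1→d2:-→d3:-→d4:-→d5:-→d6:H3→d7:-→d8:-→d9:-→d10:-→d11:-→d12:-→d13:-→d14:-→d15:-→d16:-→d17:-→d18:-→d19:-→d20:H2 -> H2
  lookup 190.107.57.86: bits 1 walk d0:-→d1:- -> no-route
  del 56.166.144.0/20 (clear depth 20)
  + 212.188.94.0/24 (H1) depth=24
  + 80.144.0.0/13 (H2) depth=13
  + 56.166.159.0/24 (H0) depth=24
  lookup 56.166.159.24: bits 001110001010011010011111 walk d0:-→d1:H1→d2:-→d3:-→d4:-→d5:-→d6:H3→d7:-→d8:-→d9:-→d10:-→d11:-→d12:-→d13:-→d14:-→d15:-→d16:-→d17:-→d18:-→d19:-→d20:-→d21:-→d22:-→d23:-→d24:H0 -> H0
  lookup 59.84.197.52: bits 001110 walk d0:-→d1:H1→d2:-→d3:-→d4:-→d5:-→d6:H3 -> H3
  + 56.166.144.0/20 (H1) depth=20
  + 36.163.16.112/28 (H1) depth=28
  + 80.0.0.0/8 (H1) depth=8
  del 56.166.144.0/20 (clear depth 20)
  + 36.163.16.0/20 (H1) depth=20
  + 56.166.0.0/16 (H0) depth=16
  lookup 56.166.0.0: bits 0011100010100110 walk d0:-→d1:H1→d2:-→d3:-→d4:-→d5:-→d6:H3→d7:-→d8:-→d9:-→d10:-→d11:-→d12:-→d13:-→d14:-→d15:-→d16:H0 -> H0
  lookup 121.178.144.134: bits 01 walk d0:-→d1:H1→d2:- -> H1
  lookup 56.166.159.1: bits 001110001010011010011111 walk d0:-→d1:H1→d2:-→d3:-→d4:-→d5:-→d6:H3→d7:-→d8:-→d9:-→d10:-→d11:-→d12:-→d13:-→d14:-→d15:-→d16:H0→d17:-→d18:-→d19:-→d20:-→d21:-→d22:-→d23:-→d24:H0 -> H0
  + 56.160.0.0/13 (H3) depth=13
  lookup 56.166.159.2: bits 001110001010011010011111 walk d0:-→d1:H1→d2:-→d3:-→d4:-→d5:-→d6:H3→d7:-→d8:-→d9:-→d10:-→d11:-→d12:-→d13:H3→d14:-→d15:-→d16:H0→d17:-→d18:-→d19:-→d20:-→d21:-→d22:-→d23:-→d24:H0 -> H0
  + 36.163.16.117/32 (H2) depth=32
  lookup 61.97.30.60: bits 00111 walk d0:-→d1:H1→d2:-→d3:-→d4:-→d5:- -> H1
  lookup 80.30.6.217: bits 01010000 walk d0:-→d1:H1→d2:-→d3:-→d4:-→d5:-→d6:-→d7:-→d8:H1 -> H1
  + 80.148.160.0/20 (H2) depth=20
  + 56.166.159.64/28 (H2) depth=28
  + 56.164.0.0/14 (H3) depth=14

== LOOKUPS ==
["H1","H1","H1","H1","H1","H3","H0","H2","no-route","H0","H3","H0","H1","H0","H0","H1","H1"]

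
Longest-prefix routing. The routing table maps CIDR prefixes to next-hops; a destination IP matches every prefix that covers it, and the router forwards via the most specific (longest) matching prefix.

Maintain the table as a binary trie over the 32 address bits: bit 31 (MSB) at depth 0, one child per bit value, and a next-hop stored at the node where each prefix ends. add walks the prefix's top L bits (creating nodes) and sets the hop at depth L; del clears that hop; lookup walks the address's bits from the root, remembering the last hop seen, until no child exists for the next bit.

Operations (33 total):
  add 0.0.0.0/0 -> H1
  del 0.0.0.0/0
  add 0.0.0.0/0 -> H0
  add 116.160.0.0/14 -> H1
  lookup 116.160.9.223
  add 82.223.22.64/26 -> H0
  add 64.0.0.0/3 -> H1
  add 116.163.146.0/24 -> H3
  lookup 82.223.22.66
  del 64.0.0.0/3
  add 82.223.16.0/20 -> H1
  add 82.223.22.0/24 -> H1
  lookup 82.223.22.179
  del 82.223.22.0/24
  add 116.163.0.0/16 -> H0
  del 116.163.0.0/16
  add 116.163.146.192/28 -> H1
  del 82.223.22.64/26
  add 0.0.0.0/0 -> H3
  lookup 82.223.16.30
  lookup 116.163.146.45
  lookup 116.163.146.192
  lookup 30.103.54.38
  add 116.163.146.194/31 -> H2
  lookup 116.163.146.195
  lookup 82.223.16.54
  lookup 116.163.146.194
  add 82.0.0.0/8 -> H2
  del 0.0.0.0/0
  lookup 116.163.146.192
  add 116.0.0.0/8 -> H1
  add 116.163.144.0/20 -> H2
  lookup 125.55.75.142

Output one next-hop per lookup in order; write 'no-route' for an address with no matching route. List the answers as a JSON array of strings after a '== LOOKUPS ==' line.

Process each operation:
  add 0.0.0.0/0 -> H1 at depth 0
  - 0.0.0.0/0 clear@0
  add 0.0.0.0/0 -> H0 at depth 0
  add 116.160.0.0/14 -> H1 at depth 14
  Q 116.160.9.223: descend 01110100101000 ; hops seen [H0,H1] ; pick H1
  add 82.223.22.64/26 -> H0 at depth 26
  add 64.0.0.0/3 -> H1 at depth 3
  add 116.163.146.0/24 -> H3 at depth 24
  Q 82.223.22.66: descend 01010010110111110001011001 ; hops seen [H0,H1,H0] ; pick H0
  - 64.0.0.0/3 clear@3
  add 82.223.16.0/20 -> H1 at depth 20
  add 82.223.22.0/24 -> H1 at depth 24
  Q 82.223.22.179: descend 010100101101111100010110 ; hops seen [H0,H1,H1] ; pick H1
  - 82.223.22.0/24 clear@24
  add 116.163.0.0/16 -> H0 at depth 16
  - 116.163.0.0/16 clear@16
  add 116.163.146.192/28 -> H1 at depth 28
  - 82.223.22.64/26 clear@26
  add 0.0.0.0/0 -> H3 at depth 0
  Q 82.223.16.30: descend 010100101101111100010 ; hops seen [H3,H1] ; pick H1
  Q 116.163.146.45: descend 011101001010001110010010 ; hops seen [H3,H1,H3] ; pick H3
  Q 116.163.146.192: descend 0111010010100011100100101100 ; hops seen [H3,H1,H3,H1] ; pick H1
  Q 30.103.54.38: descend 0 ; hops seen [H3] ; pick H3
  add 116.163.146.194/31 -> H2 at depth 31
  Q 116.163.146.195: descend 0111010010100011100100101100001 ; hops seen [H3,H1,H3,H1,H2] ; pick H2
  Q 82.223.16.54: descend 010100101101111100010 ; hops seen [H3,H1] ; pick H1
  Q 116.163.146.194: descend 0111010010100011100100101100001 ; hops seen [H3,H1,H3,H1,H2] ; pick H2
  add 82.0.0.0/8 -> H2 at depth 8
  - 0.0.0.0/0 clear@0
  Q 116.163.146.192: descend 011101001010001110010010110000 ; hops seen [H1,H3,H1] ; pick H1
  add 116.0.0.0/8 -> H1 at depth 8
  add 116.163.144.0/20 -> H2 at depth 20
  Q 125.55.75.142: descend 0111 ; hops seen [∅] ; pick no-route

== LOOKUPS ==
["H1","H0","H1","H1","H3","H1","H3","H2","H1","H2","H1","no-route"]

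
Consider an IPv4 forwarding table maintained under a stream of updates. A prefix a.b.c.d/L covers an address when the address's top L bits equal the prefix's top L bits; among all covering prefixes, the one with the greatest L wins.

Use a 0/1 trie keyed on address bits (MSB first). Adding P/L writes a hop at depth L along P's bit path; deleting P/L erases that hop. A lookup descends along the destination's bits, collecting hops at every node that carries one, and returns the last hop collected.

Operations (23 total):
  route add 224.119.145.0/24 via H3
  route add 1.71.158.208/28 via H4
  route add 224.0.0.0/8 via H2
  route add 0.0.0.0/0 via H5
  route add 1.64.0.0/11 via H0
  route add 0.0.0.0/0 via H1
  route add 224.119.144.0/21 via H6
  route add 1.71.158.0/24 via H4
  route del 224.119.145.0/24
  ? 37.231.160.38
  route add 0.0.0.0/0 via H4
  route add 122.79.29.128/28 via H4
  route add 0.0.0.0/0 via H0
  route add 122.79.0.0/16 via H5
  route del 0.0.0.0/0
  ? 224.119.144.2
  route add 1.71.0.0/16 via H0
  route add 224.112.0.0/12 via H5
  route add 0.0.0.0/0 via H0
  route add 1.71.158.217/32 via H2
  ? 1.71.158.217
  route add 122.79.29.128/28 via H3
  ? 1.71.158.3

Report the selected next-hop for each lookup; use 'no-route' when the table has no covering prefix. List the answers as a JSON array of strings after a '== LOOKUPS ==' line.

Trace:
  + 224.119.145.0/24 (H3) depth=24
  + 1.71.158.208/28 (H4) depth=28
  + 224.0.0.0/8 (H2) depth=8
  + 0.0.0.0/0 (H5) depth=0
  + 1.64.0.0/11 (H0) depth=11
  + 0.0.0.0/0 (H1) depth=0
  + 224.119.144.0/21 (H6) depth=21
  + 1.71.158.0/24 (H4) depth=24
  del 224.119.145.0/24 (clear depth 24)
  Q 37.231.160.38: descend 00 ; hops seen [H1] ; pick H1
  + 0.0.0.0/0 (H4) depth=0
  + 122.79.29.128/28 (H4) depth=28
  + 0.0.0.0/0 (H0) depth=0
  + 122.79.0.0/16 (H5) depth=16
  del 0.0.0.0/0 (clear depth 0)
  Q 224.119.144.2: descend 11100000011101111001000 ; hops seen [H2,H6] ; pick H6
  + 1.71.0.0/16 (H0) depth=16
  + 224.112.0.0/12 (H5) depth=12
  + 0.0.0.0/0 (H0) depth=0
  + 1.71.158.217/32 (H2) depth=32
  Q 1.71.158.217: descend 00000001010001111001111011011001 ; hops seen [H0,H0,H0,H4,H4,H2] ; pick H2
  + 122.79.29.128/28 (H3) depth=28
  Q 1.71.158.3: descend 000000010100011110011110 ; hops seen [H0,H0,H0,H4] ; pick H4

== LOOKUPS ==
["H1","H6","H2","H4"]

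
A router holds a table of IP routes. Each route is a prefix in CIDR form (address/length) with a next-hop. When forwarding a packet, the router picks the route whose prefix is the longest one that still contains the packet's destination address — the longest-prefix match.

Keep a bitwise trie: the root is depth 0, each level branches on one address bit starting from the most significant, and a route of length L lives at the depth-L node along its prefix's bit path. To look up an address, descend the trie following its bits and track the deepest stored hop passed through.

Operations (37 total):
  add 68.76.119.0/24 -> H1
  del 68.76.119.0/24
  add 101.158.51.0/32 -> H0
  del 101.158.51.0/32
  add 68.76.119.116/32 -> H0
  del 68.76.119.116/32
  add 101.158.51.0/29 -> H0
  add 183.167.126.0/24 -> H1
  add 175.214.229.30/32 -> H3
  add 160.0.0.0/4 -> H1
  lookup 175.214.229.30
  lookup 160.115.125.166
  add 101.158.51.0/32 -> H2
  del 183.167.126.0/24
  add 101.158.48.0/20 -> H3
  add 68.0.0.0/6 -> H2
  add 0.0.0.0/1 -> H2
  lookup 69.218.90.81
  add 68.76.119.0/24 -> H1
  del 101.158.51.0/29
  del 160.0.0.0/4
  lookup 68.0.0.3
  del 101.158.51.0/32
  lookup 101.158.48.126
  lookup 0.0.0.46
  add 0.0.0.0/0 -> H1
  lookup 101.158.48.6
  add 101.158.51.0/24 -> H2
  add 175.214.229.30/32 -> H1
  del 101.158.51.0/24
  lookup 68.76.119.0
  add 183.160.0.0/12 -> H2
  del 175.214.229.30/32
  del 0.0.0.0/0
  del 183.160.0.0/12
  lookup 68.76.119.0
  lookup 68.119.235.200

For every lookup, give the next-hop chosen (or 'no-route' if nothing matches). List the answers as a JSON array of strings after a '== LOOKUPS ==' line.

Trace:
  + 68.76.119.0/24 (H1) depth=24
  del 68.76.119.0/24 (clear depth 24)
  + 101.158.51.0/32 (H0) depth=32
  del 101.158.51.0/32 (clear depth 32)
  + 68.76.119.116/32 (H0) depth=32
  del 68.76.119.116/32 (clear depth 32)
  + 101.158.51.0/29 (H0) depth=29
  + 183.167.126.0/24 (H1) depth=24
  + 175.214.229.30/32 (H3) depth=32
  + 160.0.0.0/4 (H1) depth=4
  Q 175.214.229.30: descend 10101111110101101110010100011110 ; hops seen [H1,H3] ; pick H3
  Q 160.115.125.166: descend 1010 ; hops seen [H1] ; pick H1
  + 101.158.51.0/32 (H2) depth=32
  del 183.167.126.0/24 (clear depth 24)
  + 101.158.48.0/20 (H3) depth=20
  + 68.0.0.0/6 (H2) depth=6
  + 0.0.0.0/1 (H2) depth=1
  Q 69.218.90.81: descend 0100010 ; hops seen [H2,H2] ; pick H2
  + 68.76.119.0/24 (H1) depth=24
  del 101.158.51.0/29 (clear depth 29)
  del 160.0.0.0/4 (clear depth 4)
  Q 68.0.0.3: descend 010001000 ; hops seen [H2,H2] ; pick H2
  del 101.158.51.0/32 (clear depth 32)
  Q 101.158.48.126: descend 0110010110011110001100 ; hops seen [H2,H3] ; pick H3
  Q 0.0.0.46: descend 0 ; hops seen [H2] ; pick H2
  + 0.0.0.0/0 (H1) depth=0
  Q 101.158.48.6: descend 0110010110011110001100 ; hops seen [H1,H2,H3] ; pick H3
  + 101.158.51.0/24 (H2) depth=24
  + 175.214.229.30/32 (H1) depth=32
  del 101.158.51.0/24 (clear depth 24)
  Q 68.76.119.0: descend 0100010001001100011101110 ; hops seen [H1,H2,H2,H1] ; pick H1
  + 183.160.0.0/12 (H2) depth=12
  del 175.214.229.30/32 (clear depth 32)
  del 0.0.0.0/0 (clear depth 0)
  del 183.160.0.0/12 (clear depth 12)
  Q 68.76.119.0: descend 0100010001001100011101110 ; hops seen [H2,H2,H1] ; pick H1
  Q 68.119.235.200: descend 0100010001 ; hops seen [H2,H2] ; pick H2

== LOOKUPS ==
["H3","H1","H2","H2","H3","H2","H3","H1","H1","H2"]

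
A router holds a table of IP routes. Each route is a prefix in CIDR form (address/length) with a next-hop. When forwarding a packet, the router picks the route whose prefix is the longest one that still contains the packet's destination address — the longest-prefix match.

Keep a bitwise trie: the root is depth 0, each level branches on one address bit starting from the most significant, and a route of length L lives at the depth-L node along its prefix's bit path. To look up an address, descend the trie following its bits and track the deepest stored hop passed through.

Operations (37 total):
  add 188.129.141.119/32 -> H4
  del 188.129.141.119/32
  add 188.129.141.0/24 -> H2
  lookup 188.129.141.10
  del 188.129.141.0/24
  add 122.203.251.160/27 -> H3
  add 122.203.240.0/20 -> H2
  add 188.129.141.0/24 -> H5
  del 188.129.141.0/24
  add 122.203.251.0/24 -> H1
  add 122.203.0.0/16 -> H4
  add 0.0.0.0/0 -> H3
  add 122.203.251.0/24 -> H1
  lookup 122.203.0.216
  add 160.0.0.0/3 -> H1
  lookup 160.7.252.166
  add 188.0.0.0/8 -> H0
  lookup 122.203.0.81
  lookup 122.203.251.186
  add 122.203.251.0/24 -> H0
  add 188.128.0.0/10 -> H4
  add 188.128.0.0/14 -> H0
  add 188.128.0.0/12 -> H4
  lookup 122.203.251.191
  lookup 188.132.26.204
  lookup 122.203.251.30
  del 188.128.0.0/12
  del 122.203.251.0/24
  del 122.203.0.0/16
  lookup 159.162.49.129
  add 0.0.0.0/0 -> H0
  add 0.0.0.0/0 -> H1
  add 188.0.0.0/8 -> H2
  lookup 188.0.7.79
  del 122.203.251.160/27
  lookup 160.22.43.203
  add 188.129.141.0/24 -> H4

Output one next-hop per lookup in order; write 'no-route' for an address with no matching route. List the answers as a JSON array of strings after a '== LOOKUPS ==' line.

Apply in order:
  add 188.129.141.119/32 -> H4 at depth 32
  del 188.129.141.119/32 (clear depth 32)
  add 188.129.141.0/24 -> H2 at depth 24
  lookup 188.129.141.10: bits 1011110010000001100011010 walk d0:-→d1:-→d2:-→d3:-→d4:-→d5:-→d6:-→d7:-→d8:-→d9:-→d10:-→d11:-→d12:-→d13:-→d14:-→d15:-→d16:-→d17:-→d18:-→d19:-→d20:-→d21:-→d22:-→d23:-→d24:H2→d25:- -> H2
  del 188.129.141.0/24 (clear depth 24)
  add 122.203.251.160/27 -> H3 at depth 27
  add 122.203.240.0/20 -> H2 at depth 20
  add 188.129.141.0/24 -> H5 at depth 24
  del 188.129.141.0/24 (clear depth 24)
  add 122.203.251.0/24 -> H1 at depth 24
  add 122.203.0.0/16 -> H4 at depth 16
  add 0.0.0.0/0 -> H3 at depth 0
  add 122.203.251.0/24 -> H1 at depth 24
  lookup 122.203.0.216: bits 0111101011001011 walk d0:H3→d1:-→d2:-→d3:-→d4:-→d5:-→d6:-→d7:-→d8:-→d9:-→d10:-→d11:-→d12:-→d13:-→d14:-→d15:-→d16:H4 -> H4
  add 160.0.0.0/3 -> H1 at depth 3
  lookup 160.7.252.166: bits 101 walk d0:H3→d1:-→d2:-→d3:H1 -> H1
  add 188.0.0.0/8 -> H0 at depth 8
  lookup 122.203.0.81: bits 0111101011001011 walk d0:H3→d1:-→d2:-→d3:-→d4:-→d5:-→d6:-→d7:-→d8:-→d9:-→d10:-→d11:-→d12:-→d13:-→d14:-→d15:-→d16:H4 -> H4
  lookup 122.203.251.186: bits 011110101100101111111011101 walk d0:H3→d1:-→d2:-→d3:-→d4:-→d5:-→d6:-→d7:-→d8:-→d9:-→d10:-→d11:-→d12:-→d13:-→d14:-→d15:-→d16:H4→d17:-→d18:-→d19:-→d20:H2→d21:-→d22:-→d23:-→d24:H1→d25:-→d26:-→d27:H3 -> H3
  add 122.203.251.0/24 -> H0 at depth 24
  add 188.128.0.0/10 -> H4 at depth 10
  add 188.128.0.0/14 -> H0 at depth 14
  add 188.128.0.0/12 -> H4 at depth 12
  lookup 122.203.251.191: bits 011110101100101111111011101 walk d0:H3→d1:-→d2:-→d3:-→d4:-→d5:-→d6:-→d7:-→d8:-→d9:-→d10:-→d11:-→d12:-→d13:-→d14:-→d15:-→d16:H4→d17:-→d18:-→d19:-→d20:H2→d21:-→d22:-→d23:-→d24:H0→d25:-→d26:-→d27:H3 -> H3
  lookup 188.132.26.204: bits 1011110010000 walk d0:H3→d1:-→d2:-→d3:H1→d4:-→d5:-→d6:-→d7:-→d8:H0→d9:-→d10:H4→d11:-→d12:H4→d13:- -> H4
  lookup 122.203.251.30: bits 011110101100101111111011 walk d0:H3→d1:-→d2:-→d3:-→d4:-→d5:-→d6:-→d7:-→d8:-→d9:-→d10:-→d11:-→d12:-→d13:-→d14:-→d15:-→d16:H4→d17:-→d18:-→d19:-→d20:H2→d21:-→d22:-→d23:-→d24:H0 -> H0
  del 188.128.0.0/12 (clear depth 12)
  del 122.203.251.0/24 (clear depth 24)
  del 122.203.0.0/16 (clear depth 16)
  lookup 159.162.49.129: bits 10 walk d0:H3→d1:-→d2:- -> H3
  add 0.0.0.0/0 -> H0 at depth 0
  add 0.0.0.0/0 -> H1 at depth 0
  add 188.0.0.0/8 -> H2 at depth 8
  lookup 188.0.7.79: bits 10111100 walk d0:H1→d1:-→d2:-→d3:H1→d4:-→d5:-→d6:-→d7:-→d8:H2 -> H2
  del 122.203.251.160/27 (clear depth 27)
  lookup 160.22.43.203: bits 101 walk d0:H1→d1:-→d2:-→d3:H1 -> H1
  add 188.129.141.0/24 -> H4 at depth 24

== LOOKUPS ==
["H2","H4","H1","H4","H3","H3","H4","H0","H3","H2","H1"]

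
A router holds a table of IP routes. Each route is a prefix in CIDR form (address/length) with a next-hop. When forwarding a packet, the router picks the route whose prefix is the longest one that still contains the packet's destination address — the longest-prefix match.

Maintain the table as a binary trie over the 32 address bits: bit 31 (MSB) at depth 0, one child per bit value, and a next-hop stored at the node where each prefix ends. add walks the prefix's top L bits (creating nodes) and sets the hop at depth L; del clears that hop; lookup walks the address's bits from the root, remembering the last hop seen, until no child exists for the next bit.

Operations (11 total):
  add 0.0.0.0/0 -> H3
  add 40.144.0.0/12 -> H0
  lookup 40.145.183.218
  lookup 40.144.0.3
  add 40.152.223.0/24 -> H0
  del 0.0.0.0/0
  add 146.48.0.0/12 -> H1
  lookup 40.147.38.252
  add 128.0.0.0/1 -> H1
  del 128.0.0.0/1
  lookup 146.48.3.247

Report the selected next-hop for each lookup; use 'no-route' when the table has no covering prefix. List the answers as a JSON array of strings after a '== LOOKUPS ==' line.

Process each operation:
  add 0.0.0.0/0 -> H3 at depth 0
  add 40.144.0.0/12 -> H0 at depth 12
  ? 40.145.183.218  path d0:H3→d1:-→d2:-→d3:-→d4:-→d5:-→d6:-→d7:-→d8:-→d9:-→d10:-→d11:-→d12:H0  best=H0
  ? 40.144.0.3  path d0:H3→d1:-→d2:-→d3:-→d4:-→d5:-→d6:-→d7:-→d8:-→d9:-→d10:-→d11:-→d12:H0  best=H0
  add 40.152.223.0/24 -> H0 at depth 24
  - 0.0.0.0/0 clear@0
  add 146.48.0.0/12 -> H1 at depth 12
  ? 40.147.38.252  path d0:-→d1:-→d2:-→d3:-→d4:-→d5:-→d6:-→d7:-→d8:-→d9:-→d10:-→d11:-→d12:H0  best=H0
  add 128.0.0.0/1 -> H1 at depth 1
  - 128.0.0.0/1 clear@1
  ? 146.48.3.247  path d0:-→d1:-→d2:-→d3:-→d4:-→d5:-→d6:-→d7:-→d8:-→d9:-→d10:-→d11:-→d12:H1  best=H1

== LOOKUPS ==
["H0","H0","H0","H1"]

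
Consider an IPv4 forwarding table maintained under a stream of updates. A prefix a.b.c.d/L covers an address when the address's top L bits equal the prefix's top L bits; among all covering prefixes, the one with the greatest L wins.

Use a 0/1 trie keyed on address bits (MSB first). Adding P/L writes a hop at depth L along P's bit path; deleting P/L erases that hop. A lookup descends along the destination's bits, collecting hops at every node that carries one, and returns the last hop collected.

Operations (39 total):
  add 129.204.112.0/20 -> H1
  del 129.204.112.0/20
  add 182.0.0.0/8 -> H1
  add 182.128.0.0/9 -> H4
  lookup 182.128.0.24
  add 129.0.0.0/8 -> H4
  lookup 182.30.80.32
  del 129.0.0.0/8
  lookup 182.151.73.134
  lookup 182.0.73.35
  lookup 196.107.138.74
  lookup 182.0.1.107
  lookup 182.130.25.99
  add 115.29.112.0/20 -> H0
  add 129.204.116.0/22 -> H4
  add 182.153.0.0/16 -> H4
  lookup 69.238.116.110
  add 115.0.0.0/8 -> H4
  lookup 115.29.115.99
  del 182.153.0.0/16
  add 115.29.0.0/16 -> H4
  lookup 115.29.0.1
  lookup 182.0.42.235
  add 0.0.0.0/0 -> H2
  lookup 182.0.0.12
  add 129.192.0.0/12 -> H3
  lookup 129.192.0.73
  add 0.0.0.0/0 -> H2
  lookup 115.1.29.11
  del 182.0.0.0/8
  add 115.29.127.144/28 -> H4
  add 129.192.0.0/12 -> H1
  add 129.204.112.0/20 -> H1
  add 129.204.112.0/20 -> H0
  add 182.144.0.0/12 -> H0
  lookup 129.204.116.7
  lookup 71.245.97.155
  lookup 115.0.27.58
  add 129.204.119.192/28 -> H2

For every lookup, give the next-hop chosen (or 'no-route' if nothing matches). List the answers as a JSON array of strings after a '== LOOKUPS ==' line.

Apply in order:
  + 129.204.112.0/20 (H1) depth=20
  del 129.204.112.0/20 (clear depth 20)
  + 182.0.0.0/8 (H1) depth=8
  + 182.128.0.0/9 (H4) depth=9
  ? 182.128.0.24  path d0:-→d1:-→d2:-→d3:-→d4:-→d5:-→d6:-→d7:-→d8:H1→d9:H4  best=H4
  + 129.0.0.0/8 (H4) depth=8
  ? 182.30.80.32  path d0:-→d1:-→d2:-→d3:-→d4:-→d5:-→d6:-→d7:-→d8:H1  best=H1
  del 129.0.0.0/8 (clear depth 8)
  ? 182.151.73.134  path d0:-→d1:-→d2:-→d3:-→d4:-→d5:-→d6:-→d7:-→d8:H1→d9:H4  best=H4
  ? 182.0.73.35  path d0:-→d1:-→d2:-→d3:-→d4:-→d5:-→d6:-→d7:-→d8:H1  best=H1
  ? 196.107.138.74  path d0:-→d1:-  best=no-route
  ? 182.0.1.107  path d0:-→d1:-→d2:-→d3:-→d4:-→d5:-→d6:-→d7:-→d8:H1  best=H1
  ? 182.130.25.99  path d0:-→d1:-→d2:-→d3:-→d4:-→d5:-→d6:-→d7:-→d8:H1→d9:H4  best=H4
  + 115.29.112.0/20 (H0) depth=20
  + 129.204.116.0/22 (H4) depth=22
  + 182.153.0.0/16 (H4) depth=16
  ? 69.238.116.110  path d0:-→d1:-→d2:-  best=no-route
  + 115.0.0.0/8 (H4) depth=8
  ? 115.29.115.99  path d0:-→d1:-→d2:-→d3:-→d4:-→d5:-→d6:-→d7:-→d8:H4→d9:-→d10:-→d11:-→d12:-→d13:-→d14:-→d15:-→d16:-→d17:-→d18:-→d19:-→d20:H0  best=H0
  del 182.153.0.0/16 (clear depth 16)
  + 115.29.0.0/16 (H4) depth=16
  ? 115.29.0.1  path d0:-→d1:-→d2:-→d3:-→d4:-→d5:-→d6:-→d7:-→d8:H4→d9:-→d10:-→d11:-→d12:-→d13:-→d14:-→d15:-→d16:H4→d17:-  best=H4
  ? 182.0.42.235  path d0:-→d1:-→d2:-→d3:-→d4:-→d5:-→d6:-→d7:-→d8:H1  best=H1
  + 0.0.0.0/0 (H2) depth=0
  ? 182.0.0.12  path d0:H2→d1:-→d2:-→d3:-→d4:-→d5:-→d6:-→d7:-→d8:H1  best=H1
  + 129.192.0.0/12 (H3) depth=12
  ? 129.192.0.73  path d0:H2→d1:-→d2:-→d3:-→d4:-→d5:-→d6:-→d7:-→d8:-→d9:-→d10:-→d11:-→d12:H3  best=H3
  + 0.0.0.0/0 (H2) depth=0
  ? 115.1.29.11  path d0:H2→d1:-→d2:-→d3:-→d4:-→d5:-→d6:-→d7:-→d8:H4→d9:-→d10:-→d11:-  best=H4
  del 182.0.0.0/8 (clear depth 8)
  + 115.29.127.144/28 (H4) depth=28
  + 129.192.0.0/12 (H1) depth=12
  + 129.204.112.0/20 (H1) depth=20
  + 129.204.112.0/20 (H0) depth=20
  + 182.144.0.0/12 (H0) depth=12
  ? 129.204.116.7  path d0:H2→d1:-→d2:-→d3:-→d4:-→d5:-→d6:-→d7:-→d8:-→d9:-→d10:-→d11:-→d12:H1→d13:-→d14:-→d15:-→d16:-→d17:-→d18:-→d19:-→d20:H0→d21:-→d22:H4  best=H4
  ? 71.245.97.155  path d0:H2→d1:-→d2:-  best=H2
  ? 115.0.27.58  path d0:H2→d1:-→d2:-→d3:-→d4:-→d5:-→d6:-→d7:-→d8:H4→d9:-→d10:-→d11:-  best=H4
  + 129.204.119.192/28 (H2) depth=28

== LOOKUPS ==
["H4","H1","H4","H1","no-route","H1","H4","no-route","H0","H4","H1","H1","H3","H4","H4","H2","H4"]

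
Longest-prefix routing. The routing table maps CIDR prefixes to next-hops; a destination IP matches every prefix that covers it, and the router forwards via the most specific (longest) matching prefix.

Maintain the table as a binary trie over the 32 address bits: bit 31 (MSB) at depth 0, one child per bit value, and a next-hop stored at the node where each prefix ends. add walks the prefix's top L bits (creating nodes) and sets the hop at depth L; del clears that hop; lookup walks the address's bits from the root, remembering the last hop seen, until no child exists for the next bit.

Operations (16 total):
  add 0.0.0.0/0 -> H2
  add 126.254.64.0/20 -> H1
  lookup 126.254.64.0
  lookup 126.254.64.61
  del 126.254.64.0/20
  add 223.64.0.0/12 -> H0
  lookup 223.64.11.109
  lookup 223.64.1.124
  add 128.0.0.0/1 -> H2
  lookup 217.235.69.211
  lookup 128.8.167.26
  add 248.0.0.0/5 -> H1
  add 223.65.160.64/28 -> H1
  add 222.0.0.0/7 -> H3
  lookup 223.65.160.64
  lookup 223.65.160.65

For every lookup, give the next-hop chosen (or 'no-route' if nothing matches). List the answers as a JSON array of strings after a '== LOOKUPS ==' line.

Apply in order:
  add 0.0.0.0/0 -> H2 at depth 0
  add 126.254.64.0/20 -> H1 at depth 20
  lookup 126.254.64.0: bits 01111110111111100100 walk d0:H2→d1:-→d2:-→d3:-→d4:-→d5:-→d6:-→d7:-→d8:-→d9:-→d10:-→d11:-→d12:-→d13:-→d14:-→d15:-→d16:-→d17:-→d18:-→d19:-→d20:H1 -> H1
  lookup 126.254.64.61: bits 01111110111111100100 walk d0:H2→d1:-→d2:-→d3:-→d4:-→d5:-→d6:-→d7:-→d8:-→d9:-→d10:-→d11:-→d12:-→d13:-→d14:-→d15:-→d16:-→d17:-→d18:-→d19:-→d20:H1 -> H1
  - 126.254.64.0/20 clear@20
  add 223.64.0.0/12 -> H0 at depth 12
  lookup 223.64.11.109: bits 110111110100 walk d0:H2→d1:-→d2:-→d3:-→d4:-→d5:-→d6:-→d7:-→d8:-→d9:-→d10:-→d11:-→d12:H0 -> H0
  lookup 223.64.1.124: bits 110111110100 walk d0:H2→d1:-→d2:-→d3:-→d4:-→d5:-→d6:-→d7:-→d8:-→d9:-→d10:-→d11:-→d12:H0 -> H0
  add 128.0.0.0/1 -> H2 at depth 1
  lookup 217.235.69.211: bits 11011 walk d0:H2→d1:H2→d2:-→d3:-→d4:-→d5:- -> H2
  lookup 128.8.167.26: bits 1 walk d0:H2→d1:H2 -> H2
  add 248.0.0.0/5 -> H1 at depth 5
  add 223.65.160.64/28 -> H1 at depth 28
  add 222.0.0.0/7 -> H3 at depth 7
  lookup 223.65.160.64: bits 1101111101000001101000000100 walk d0:H2→d1:H2→d2:-→d3:-→d4:-→d5:-→d6:-→d7:H3→d8:-→d9:-→d10:-→d11:-→d12:H0→d13:-→d14:-→d15:-→d16:-→d17:-→d18:-→d19:-→d20:-→d21:-→d22:-→d23:-→d24:-→d25:-→d26:-→d27:-→d28:H1 -> H1
  lookup 223.65.160.65: bits 1101111101000001101000000100 walk d0:H2→d1:H2→d2:-→d3:-→d4:-→d5:-→d6:-→d7:H3→d8:-→d9:-→d10:-→d11:-→d12:H0→d13:-→d14:-→d15:-→d16:-→d17:-→d18:-→d19:-→d20:-→d21:-→d22:-→d23:-→d24:-→d25:-→d26:-→d27:-→d28:H1 -> H1

== LOOKUPS ==
["H1","H1","H0","H0","H2","H2","H1","H1"]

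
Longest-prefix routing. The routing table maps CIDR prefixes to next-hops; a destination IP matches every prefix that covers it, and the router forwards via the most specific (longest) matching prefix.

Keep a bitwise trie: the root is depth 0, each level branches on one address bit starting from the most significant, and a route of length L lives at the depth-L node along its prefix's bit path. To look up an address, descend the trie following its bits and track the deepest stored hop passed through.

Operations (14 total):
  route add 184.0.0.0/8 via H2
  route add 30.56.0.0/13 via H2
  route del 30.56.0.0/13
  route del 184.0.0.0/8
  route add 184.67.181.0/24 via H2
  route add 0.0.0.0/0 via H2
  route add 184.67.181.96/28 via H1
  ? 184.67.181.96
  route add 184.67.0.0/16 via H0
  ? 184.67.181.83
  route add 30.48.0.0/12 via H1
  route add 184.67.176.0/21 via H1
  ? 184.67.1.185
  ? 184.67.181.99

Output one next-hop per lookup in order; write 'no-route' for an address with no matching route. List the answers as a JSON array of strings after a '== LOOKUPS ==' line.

Apply in order:
  + 184.0.0.0/8 (H2) depth=8
  + 30.56.0.0/13 (H2) depth=13
  - 30.56.0.0/13 clear@13
  - 184.0.0.0/8 clear@8
  + 184.67.181.0/24 (H2) depth=24
  + 0.0.0.0/0 (H2) depth=0
  + 184.67.181.96/28 (H1) depth=28
  Q 184.67.181.96: descend 1011100001000011101101010110 ; hops seen [H2,H2,H1] ; pick H1
  + 184.67.0.0/16 (H0) depth=16
  Q 184.67.181.83: descend 10111000010000111011010101 ; hops seen [H2,H0,H2] ; pick H2
  + 30.48.0.0/12 (H1) depth=12
  + 184.67.176.0/21 (H1) depth=21
  Q 184.67.1.185: descend 1011100001000011 ; hops seen [H2,H0] ; pick H0
  Q 184.67.181.99: descend 1011100001000011101101010110 ; hops seen [H2,H0,H1,H2,H1] ; pick H1

== LOOKUPS ==
["H1","H2","H0","H1"]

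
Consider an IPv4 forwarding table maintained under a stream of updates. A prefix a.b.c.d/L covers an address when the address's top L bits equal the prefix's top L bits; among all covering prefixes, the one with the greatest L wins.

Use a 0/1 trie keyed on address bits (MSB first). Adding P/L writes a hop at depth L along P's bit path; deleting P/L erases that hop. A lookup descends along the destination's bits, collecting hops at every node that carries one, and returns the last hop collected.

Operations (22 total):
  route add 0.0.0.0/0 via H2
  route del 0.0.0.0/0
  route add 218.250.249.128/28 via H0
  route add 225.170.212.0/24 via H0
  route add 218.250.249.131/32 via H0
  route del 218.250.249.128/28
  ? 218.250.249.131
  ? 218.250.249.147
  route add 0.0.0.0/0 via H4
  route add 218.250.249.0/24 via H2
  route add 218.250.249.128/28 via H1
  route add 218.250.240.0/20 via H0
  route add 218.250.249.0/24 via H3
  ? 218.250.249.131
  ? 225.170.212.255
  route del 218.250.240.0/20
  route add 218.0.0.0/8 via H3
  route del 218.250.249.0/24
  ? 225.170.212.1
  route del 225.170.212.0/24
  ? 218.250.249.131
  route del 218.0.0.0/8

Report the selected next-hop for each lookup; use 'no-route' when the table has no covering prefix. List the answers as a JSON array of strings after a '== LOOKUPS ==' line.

Apply in order:
  + 0.0.0.0/0 (H2) depth=0
  del 0.0.0.0/0 (clear depth 0)
  + 218.250.249.128/28 (H0) depth=28
  + 225.170.212.0/24 (H0) depth=24
  + 218.250.249.131/32 (H0) depth=32
  del 218.250.249.128/28 (clear depth 28)
  lookup 218.250.249.131: bits 11011010111110101111100110000011 walk d0:-→d1:-→d2:-→d3:-→d4:-→d5:-→d6:-→d7:-→d8:-→d9:-→d10:-→d11:-→d12:-→d13:-→d14:-→d15:-→d16:-→d17:-→d18:-→d19:-→d20:-→d21:-→d22:-→d23:-→d24:-→d25:-→d26:-→d27:-→d28:-→d29:-→d30:-→d31:-→d32:H0 -> H0
  lookup 218.250.249.147: bits 110110101111101011111001100 walk d0:-→d1:-→d2:-→d3:-→d4:-→d5:-→d6:-→d7:-→d8:-→d9:-→d10:-→d11:-→d12:-→d13:-→d14:-→d15:-→d16:-→d17:-→d18:-→d19:-→d20:-→d21:-→d22:-→d23:-→d24:-→d25:-→d26:-→d27:- -> no-route
  + 0.0.0.0/0 (H4) depth=0
  + 218.250.249.0/24 (H2) depth=24
  + 218.250.249.128/28 (H1) depth=28
  + 218.250.240.0/20 (H0) depth=20
  + 218.250.249.0/24 (H3) depth=24
  lookup 218.250.249.131: bits 11011010111110101111100110000011 walk d0:H4→d1:-→d2:-→d3:-→d4:-→d5:-→d6:-→d7:-→d8:-→d9:-→d10:-→d11:-→d12:-→d13:-→d14:-→d15:-→d16:-→d17:-→d18:-→d19:-→d20:H0→d21:-→d22:-→d23:-→d24:H3→d25:-→d26:-→d27:-→d28:H1→d29:-→d30:-→d31:-→d32:H0 -> H0
  lookup 225.170.212.255: bits 111000011010101011010100 walk d0:H4→d1:-→d2:-→d3:-→d4:-→d5:-→d6:-→d7:-→d8:-→d9:-→d10:-→d11:-→d12:-→d13:-→d14:-→d15:-→d16:-→d17:-→d18:-→d19:-→d20:-→d21:-→d22:-→d23:-→d24:H0 -> H0
  del 218.250.240.0/20 (clear depth 20)
  + 218.0.0.0/8 (H3) depth=8
  del 218.250.249.0/24 (clear depth 24)
  lookup 225.170.212.1: bits 111000011010101011010100 walk d0:H4→d1:-→d2:-→d3:-→d4:-→d5:-→d6:-→d7:-→d8:-→d9:-→d10:-→d11:-→d12:-→d13:-→d14:-→d15:-→d16:-→d17:-→d18:-→d19:-→d20:-→d21:-→d22:-→d23:-→d24:H0 -> H0
  del 225.170.212.0/24 (clear depth 24)
  lookup 218.250.249.131: bits 11011010111110101111100110000011 walk d0:H4→d1:-→d2:-→d3:-→d4:-→d5:-→d6:-→d7:-→d8:H3→d9:-→d10:-→d11:-→d12:-→d13:-→d14:-→d15:-→d16:-→d17:-→d18:-→d19:-→d20:-→d21:-→d22:-→d23:-→d24:-→d25:-→d26:-→d27:-→d28:H1→d29:-→d30:-→d31:-→d32:H0 -> H0
  del 218.0.0.0/8 (clear depth 8)

== LOOKUPS ==
["H0","no-route","H0","H0","H0","H0"]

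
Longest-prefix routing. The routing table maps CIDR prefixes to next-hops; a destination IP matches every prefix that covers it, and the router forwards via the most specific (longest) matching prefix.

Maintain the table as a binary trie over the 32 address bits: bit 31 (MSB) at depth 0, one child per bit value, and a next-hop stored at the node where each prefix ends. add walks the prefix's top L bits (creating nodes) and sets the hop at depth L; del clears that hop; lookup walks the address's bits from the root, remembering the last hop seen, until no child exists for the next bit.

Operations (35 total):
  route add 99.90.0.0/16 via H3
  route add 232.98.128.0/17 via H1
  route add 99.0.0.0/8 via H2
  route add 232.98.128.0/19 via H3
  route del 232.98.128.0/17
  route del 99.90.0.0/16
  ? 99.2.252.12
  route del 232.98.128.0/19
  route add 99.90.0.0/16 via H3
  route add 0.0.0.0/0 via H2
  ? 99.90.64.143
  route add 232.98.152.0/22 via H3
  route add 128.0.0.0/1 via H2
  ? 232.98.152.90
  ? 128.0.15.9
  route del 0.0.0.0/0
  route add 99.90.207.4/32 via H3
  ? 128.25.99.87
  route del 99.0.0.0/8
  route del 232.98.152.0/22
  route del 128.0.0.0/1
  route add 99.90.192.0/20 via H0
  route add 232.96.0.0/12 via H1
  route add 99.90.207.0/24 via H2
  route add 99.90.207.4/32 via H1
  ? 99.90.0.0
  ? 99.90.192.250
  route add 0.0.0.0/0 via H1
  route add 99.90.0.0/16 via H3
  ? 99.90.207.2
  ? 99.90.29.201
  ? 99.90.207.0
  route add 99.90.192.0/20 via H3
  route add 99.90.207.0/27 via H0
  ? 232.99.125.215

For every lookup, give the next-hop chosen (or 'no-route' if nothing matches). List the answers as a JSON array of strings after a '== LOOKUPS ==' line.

Trace:
  add 99.90.0.0/16 -> H3 at depth 16
  add 232.98.128.0/17 -> H1 at depth 17
  add 99.0.0.0/8 -> H2 at depth 8
  add 232.98.128.0/19 -> H3 at depth 19
  del 232.98.128.0/17 (clear depth 17)
  del 99.90.0.0/16 (clear depth 16)
  lookup 99.2.252.12: bits 011000110 walk d0:-→d1:-→d2:-→d3:-→d4:-→d5:-→d6:-→d7:-→d8:H2→d9:- -> H2
  del 232.98.128.0/19 (clear depth 19)
  add 99.90.0.0/16 -> H3 at depth 16
  add 0.0.0.0/0 -> H2 at depth 0
  lookup 99.90.64.143: bits 0110001101011010 walk d0:H2→d1:-→d2:-→d3:-→d4:-→d5:-→d6:-→d7:-→d8:H2→d9:-→d10:-→d11:-→d12:-→d13:-→d14:-→d15:-→d16:H3 -> H3
  add 232.98.152.0/22 -> H3 at depth 22
  add 128.0.0.0/1 -> H2 at depth 1
  lookup 232.98.152.90: bits 1110100001100010100110 walk d0:H2→d1:H2→d2:-→d3:-→d4:-→d5:-→d6:-→d7:-→d8:-→d9:-→d10:-→d11:-→d12:-→d13:-→d14:-→d15:-→d16:-→d17:-→d18:-→d19:-→d20:-→d21:-→d22:H3 -> H3
  lookup 128.0.15.9: bits 1 walk d0:H2→d1:H2 -> H2
  del 0.0.0.0/0 (clear depth 0)
  add 99.90.207.4/32 -> H3 at depth 32
  lookup 128.25.99.87: bits 1 walk d0:-→d1:H2 -> H2
  del 99.0.0.0/8 (clear depth 8)
  del 232.98.152.0/22 (clear depth 22)
  del 128.0.0.0/1 (clear depth 1)
  add 99.90.192.0/20 -> H0 at depth 20
  add 232.96.0.0/12 -> H1 at depth 12
  add 99.90.207.0/24 -> H2 at depth 24
  add 99.90.207.4/32 -> H1 at depth 32
  lookup 99.90.0.0: bits 0110001101011010 walk d0:-→d1:-→d2:-→d3:-→d4:-→d5:-→d6:-→d7:-→d8:-→d9:-→d10:-→d11:-→d12:-→d13:-→d14:-→d15:-→d16:H3 -> H3
  lookup 99.90.192.250: bits 01100011010110101100 walk d0:-→d1:-→d2:-→d3:-→d4:-→d5:-→d6:-→d7:-→d8:-→d9:-→d10:-→d11:-→d12:-→d13:-→d14:-→d15:-→d16:H3→d17:-→d18:-→d19:-→d20:H0 -> H0
  add 0.0.0.0/0 -> H1 at depth 0
  add 99.90.0.0/16 -> H3 at depth 16
  lookup 99.90.207.2: bits 01100011010110101100111100000 walk d0:H1→d1:-→d2:-→d3:-→d4:-→d5:-→d6:-→d7:-→d8:-→d9:-→d10:-→d11:-→d12:-→d13:-→d14:-→d15:-→d16:H3→d17:-→d18:-→d19:-→d20:H0→d21:-→d22:-→d23:-→d24:H2→d25:-→d26:-→d27:-→d28:-→d29:- -> H2
  lookup 99.90.29.201: bits 0110001101011010 walk d0:H1→d1:-→d2:-→d3:-→d4:-→d5:-→d6:-→d7:-→d8:-→d9:-→d10:-→d11:-→d12:-→d13:-→d14:-→d15:-→d16:H3 -> H3
  lookup 99.90.207.0: bits 01100011010110101100111100000 walk d0:H1→d1:-→d2:-→d3:-→d4:-→d5:-→d6:-→d7:-→d8:-→d9:-→d10:-→d11:-→d12:-→d13:-→d14:-→d15:-→d16:H3→d17:-→d18:-→d19:-→d20:H0→d21:-→d22:-→d23:-→d24:H2→d25:-→d26:-→d27:-→d28:-→d29:- -> H2
  add 99.90.192.0/20 -> H3 at depth 20
  add 99.90.207.0/27 -> H0 at depth 27
  lookup 232.99.125.215: bits 111010000110001 walk d0:H1→d1:-→d2:-→d3:-→d4:-→d5:-→d6:-→d7:-→d8:-→d9:-→d10:-→d11:-→d12:H1→d13:-→d14:-→d15:- -> H1

== LOOKUPS ==
["H2","H3","H3","H2","H2","H3","H0","H2","H3","H2","H1"]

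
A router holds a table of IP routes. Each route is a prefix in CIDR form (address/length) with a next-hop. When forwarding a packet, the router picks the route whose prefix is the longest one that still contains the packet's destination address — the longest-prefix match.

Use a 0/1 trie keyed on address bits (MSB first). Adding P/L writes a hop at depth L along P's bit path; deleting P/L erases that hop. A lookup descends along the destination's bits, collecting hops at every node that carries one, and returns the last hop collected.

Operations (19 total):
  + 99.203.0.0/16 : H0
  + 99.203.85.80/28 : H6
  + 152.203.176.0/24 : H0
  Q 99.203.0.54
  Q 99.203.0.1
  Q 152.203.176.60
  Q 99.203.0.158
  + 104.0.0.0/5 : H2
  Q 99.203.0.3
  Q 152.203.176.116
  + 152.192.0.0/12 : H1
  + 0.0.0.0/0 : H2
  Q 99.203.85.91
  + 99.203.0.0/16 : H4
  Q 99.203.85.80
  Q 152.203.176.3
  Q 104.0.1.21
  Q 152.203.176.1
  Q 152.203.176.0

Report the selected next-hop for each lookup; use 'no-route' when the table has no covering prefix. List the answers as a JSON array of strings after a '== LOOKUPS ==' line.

Apply in order:
  add 99.203.0.0/16 -> H0 at depth 16
  add 99.203.85.80/28 -> H6 at depth 28
  add 152.203.176.0/24 -> H0 at depth 24
  Q 99.203.0.54: descend 01100011110010110 ; hops seen [H0] ; pick H0
  Q 99.203.0.1: descend 01100011110010110 ; hops seen [H0] ; pick H0
  Q 152.203.176.60: descend 100110001100101110110000 ; hops seen [H0] ; pick H0
  Q 99.203.0.158: descend 01100011110010110 ; hops seen [H0] ; pick H0
  add 104.0.0.0/5 -> H2 at depth 5
  Q 99.203.0.3: descend 01100011110010110 ; hops seen [H0] ; pick H0
  Q 152.203.176.116: descend 100110001100101110110000 ; hops seen [H0] ; pick H0
  add 152.192.0.0/12 -> H1 at depth 12
  add 0.0.0.0/0 -> H2 at depth 0
  Q 99.203.85.91: descend 0110001111001011010101010101 ; hops seen [H2,H0,H6] ; pick H6
  add 99.203.0.0/16 -> H4 at depth 16
  Q 99.203.85.80: descend 0110001111001011010101010101 ; hops seen [H2,H4,H6] ; pick H6
  Q 152.203.176.3: descend 100110001100101110110000 ; hops seen [H2,H1,H0] ; pick H0
  Q 104.0.1.21: descend 01101 ; hops seen [H2,H2] ; pick H2
  Q 152.203.176.1: descend 100110001100101110110000 ; hops seen [H2,H1,H0] ; pick H0
  Q 152.203.176.0: descend 100110001100101110110000 ; hops seen [H2,H1,H0] ; pick H0

== LOOKUPS ==
["H0","H0","H0","H0","H0","H0","H6","H6","H0","H2","H0","H0"]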